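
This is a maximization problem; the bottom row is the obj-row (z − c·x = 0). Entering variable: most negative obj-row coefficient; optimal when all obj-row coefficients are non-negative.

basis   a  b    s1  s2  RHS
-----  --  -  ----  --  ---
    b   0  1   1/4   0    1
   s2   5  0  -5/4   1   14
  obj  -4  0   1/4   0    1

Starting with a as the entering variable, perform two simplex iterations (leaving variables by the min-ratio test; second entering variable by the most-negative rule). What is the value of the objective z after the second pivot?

Ratio test on column a — row 1: entry 0 ≤ 0; row 2: 14/5 = 14/5. Minimum is 14/5 at row 2 (s2 leaves); pivot element 5.
Pivot on row 2; the obj-row RHS becomes 1 − (-4)·(14/5) = 61/5.
Next entering variable (most negative obj-row entry -3/4): s1.
Ratio test on column s1 — row 1: 1/(1/4) = 4; row 2: entry -1/4 ≤ 0. Minimum is 4 at row 1 (b leaves); pivot element 1/4.
After the second pivot the obj-row RHS is 61/5 − (-3/4)·4 = 76/5.

76/5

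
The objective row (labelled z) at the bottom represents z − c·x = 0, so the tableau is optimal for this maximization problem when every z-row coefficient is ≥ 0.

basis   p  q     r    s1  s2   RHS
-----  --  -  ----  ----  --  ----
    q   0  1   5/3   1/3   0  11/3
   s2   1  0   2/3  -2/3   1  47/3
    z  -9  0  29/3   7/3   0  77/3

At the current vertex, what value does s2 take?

s2 is basic (row 2); its value is the RHS of that row, 47/3.

47/3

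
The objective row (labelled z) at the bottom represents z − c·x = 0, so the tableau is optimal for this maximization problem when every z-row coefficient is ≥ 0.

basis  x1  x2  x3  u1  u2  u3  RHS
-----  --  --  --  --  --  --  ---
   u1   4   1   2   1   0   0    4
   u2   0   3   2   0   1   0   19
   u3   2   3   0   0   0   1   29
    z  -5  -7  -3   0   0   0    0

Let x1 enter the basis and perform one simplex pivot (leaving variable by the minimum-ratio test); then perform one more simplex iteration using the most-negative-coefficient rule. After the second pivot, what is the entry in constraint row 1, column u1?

1

Ratio test on column x1 — row 1: 4/4 = 1; row 2: entry 0 ≤ 0; row 3: 29/2 = 29/2. Minimum is 1 at row 1 (u1 leaves); pivot element 4.
Divide row 1 by 4; eliminate column x1 from the other rows.
Second iteration: most negative z-row entry is -23/4 in column x2, so x2 enters.
Ratio test on column x2 — row 1: 1/(1/4) = 4; row 2: 19/3 = 19/3; row 3: 27/(5/2) = 54/5. Minimum is 4 at row 1 (x1 leaves); pivot element 1/4.
Divide row 1 by 1/4; eliminate column x2 from the other rows.
After both pivots, the entry at constraint row 1, column u1 is 1.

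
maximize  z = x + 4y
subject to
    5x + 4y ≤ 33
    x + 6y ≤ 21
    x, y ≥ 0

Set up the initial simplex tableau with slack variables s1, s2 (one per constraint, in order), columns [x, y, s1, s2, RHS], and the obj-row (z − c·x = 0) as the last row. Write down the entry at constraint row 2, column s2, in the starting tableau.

Slack s2 belongs to constraint 2; its column is the unit vector e_2, so the entry in row 2 is 1.

1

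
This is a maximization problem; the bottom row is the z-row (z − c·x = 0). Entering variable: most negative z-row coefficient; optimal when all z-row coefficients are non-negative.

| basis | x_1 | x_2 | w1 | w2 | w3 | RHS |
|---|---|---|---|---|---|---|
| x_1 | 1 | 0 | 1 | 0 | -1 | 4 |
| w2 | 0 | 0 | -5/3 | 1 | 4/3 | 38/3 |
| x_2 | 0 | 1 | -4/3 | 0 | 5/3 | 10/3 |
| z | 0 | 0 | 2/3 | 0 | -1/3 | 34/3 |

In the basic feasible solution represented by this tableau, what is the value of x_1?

x_1 is basic (row 1); its value is the RHS of that row, 4.

4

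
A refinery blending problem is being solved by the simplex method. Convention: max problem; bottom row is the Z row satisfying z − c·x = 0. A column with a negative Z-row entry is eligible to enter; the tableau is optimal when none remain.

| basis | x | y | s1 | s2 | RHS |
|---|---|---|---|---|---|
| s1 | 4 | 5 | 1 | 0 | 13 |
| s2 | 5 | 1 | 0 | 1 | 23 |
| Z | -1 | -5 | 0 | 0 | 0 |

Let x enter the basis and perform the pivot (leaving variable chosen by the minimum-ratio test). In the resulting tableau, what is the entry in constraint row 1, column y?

Ratio test on column x — row 1: 13/4 = 13/4; row 2: 23/5 = 23/5. Minimum is 13/4 at row 1 (s1 leaves); pivot element 4.
Divide row 1 by 4; eliminate column x from the other rows.
In the new row 1, the y entry is the old entry divided by the pivot: 5/4 = 5/4.

5/4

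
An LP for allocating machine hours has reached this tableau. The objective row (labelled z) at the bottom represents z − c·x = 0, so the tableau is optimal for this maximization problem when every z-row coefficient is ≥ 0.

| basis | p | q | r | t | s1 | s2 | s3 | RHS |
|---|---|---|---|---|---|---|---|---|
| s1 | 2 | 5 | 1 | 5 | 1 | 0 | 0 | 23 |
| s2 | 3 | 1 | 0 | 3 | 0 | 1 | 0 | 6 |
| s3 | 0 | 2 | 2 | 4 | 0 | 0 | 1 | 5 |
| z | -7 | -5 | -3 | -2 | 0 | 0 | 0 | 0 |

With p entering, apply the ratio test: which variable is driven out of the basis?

Column p entries and ratios — s1: 23/2 = 23/2; s2: 6/3 = 2; s3: 0 ≤ 0, skip.
Smallest ratio is 2 in the row of s2, so s2 leaves.

s2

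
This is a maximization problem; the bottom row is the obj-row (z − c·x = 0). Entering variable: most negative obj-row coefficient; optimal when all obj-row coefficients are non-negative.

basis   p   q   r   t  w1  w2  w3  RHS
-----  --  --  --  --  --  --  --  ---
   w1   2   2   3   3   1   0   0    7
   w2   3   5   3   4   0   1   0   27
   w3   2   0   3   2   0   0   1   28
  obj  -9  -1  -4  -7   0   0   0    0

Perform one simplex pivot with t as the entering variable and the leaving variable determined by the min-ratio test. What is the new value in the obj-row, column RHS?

49/3

Ratio test on column t — row 1: 7/3 = 7/3; row 2: 27/4 = 27/4; row 3: 28/2 = 14. Minimum is 7/3 at row 1 (w1 leaves); pivot element 3.
Divide row 1 by 3; eliminate column t from the other rows.
obj-row update in column RHS: 0 − (-7)·(7/3) = 49/3.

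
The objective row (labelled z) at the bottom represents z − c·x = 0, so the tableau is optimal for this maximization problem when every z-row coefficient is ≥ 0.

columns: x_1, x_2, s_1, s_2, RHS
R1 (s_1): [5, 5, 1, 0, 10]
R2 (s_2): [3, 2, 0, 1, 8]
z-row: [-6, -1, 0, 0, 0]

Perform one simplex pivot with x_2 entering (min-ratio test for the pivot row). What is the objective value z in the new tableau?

Ratio test on column x_2 — row 1: 10/5 = 2; row 2: 8/2 = 4. Minimum is 2 at row 1 (s_1 leaves); pivot element 5.
Pivot on row 1; the z-row RHS becomes 0 − (-1)·2 = 2.

2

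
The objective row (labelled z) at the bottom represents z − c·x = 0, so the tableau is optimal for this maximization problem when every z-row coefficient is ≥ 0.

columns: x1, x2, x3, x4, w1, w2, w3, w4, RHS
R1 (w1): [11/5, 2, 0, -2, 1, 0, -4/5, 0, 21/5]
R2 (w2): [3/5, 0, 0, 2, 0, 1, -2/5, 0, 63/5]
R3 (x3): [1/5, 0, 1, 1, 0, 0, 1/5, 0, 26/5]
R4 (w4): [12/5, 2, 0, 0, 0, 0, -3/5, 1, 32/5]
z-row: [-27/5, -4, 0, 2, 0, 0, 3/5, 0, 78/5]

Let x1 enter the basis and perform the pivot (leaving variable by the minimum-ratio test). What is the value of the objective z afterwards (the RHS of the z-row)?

285/11

Ratio test on column x1 — row 1: (21/5)/(11/5) = 21/11; row 2: (63/5)/(3/5) = 21; row 3: (26/5)/(1/5) = 26; row 4: (32/5)/(12/5) = 8/3. Minimum is 21/11 at row 1 (w1 leaves); pivot element 11/5.
Pivot on row 1; the z-row RHS becomes 78/5 − (-27/5)·(21/11) = 285/11.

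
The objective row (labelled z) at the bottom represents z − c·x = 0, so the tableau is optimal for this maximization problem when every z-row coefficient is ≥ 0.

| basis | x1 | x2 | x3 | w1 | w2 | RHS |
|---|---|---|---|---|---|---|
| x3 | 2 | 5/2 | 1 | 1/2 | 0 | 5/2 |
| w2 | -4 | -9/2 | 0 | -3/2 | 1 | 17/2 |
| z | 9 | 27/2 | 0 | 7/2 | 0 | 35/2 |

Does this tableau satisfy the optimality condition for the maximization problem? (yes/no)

Every z-row coefficient is ≥ 0, so the tableau is optimal.

yes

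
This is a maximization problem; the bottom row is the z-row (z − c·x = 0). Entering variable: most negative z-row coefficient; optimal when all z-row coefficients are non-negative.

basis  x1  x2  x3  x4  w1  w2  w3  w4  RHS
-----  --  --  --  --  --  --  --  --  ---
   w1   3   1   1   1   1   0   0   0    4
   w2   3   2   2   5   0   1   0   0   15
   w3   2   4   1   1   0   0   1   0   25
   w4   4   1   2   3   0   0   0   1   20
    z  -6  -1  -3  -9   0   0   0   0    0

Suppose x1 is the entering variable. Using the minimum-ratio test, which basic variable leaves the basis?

w1

Column x1 entries and ratios — w1: 4/3 = 4/3; w2: 15/3 = 5; w3: 25/2 = 25/2; w4: 20/4 = 5.
Smallest ratio is 4/3 in the row of w1, so w1 leaves.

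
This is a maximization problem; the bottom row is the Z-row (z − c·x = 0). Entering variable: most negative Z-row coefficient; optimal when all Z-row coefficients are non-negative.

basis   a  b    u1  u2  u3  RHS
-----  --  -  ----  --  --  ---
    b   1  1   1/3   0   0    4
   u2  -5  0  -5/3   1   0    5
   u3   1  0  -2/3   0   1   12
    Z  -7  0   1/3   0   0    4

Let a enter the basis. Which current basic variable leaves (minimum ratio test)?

b

Column a entries and ratios — b: 4/1 = 4; u2: -5 ≤ 0, skip; u3: 12/1 = 12.
Smallest ratio is 4 in the row of b, so b leaves.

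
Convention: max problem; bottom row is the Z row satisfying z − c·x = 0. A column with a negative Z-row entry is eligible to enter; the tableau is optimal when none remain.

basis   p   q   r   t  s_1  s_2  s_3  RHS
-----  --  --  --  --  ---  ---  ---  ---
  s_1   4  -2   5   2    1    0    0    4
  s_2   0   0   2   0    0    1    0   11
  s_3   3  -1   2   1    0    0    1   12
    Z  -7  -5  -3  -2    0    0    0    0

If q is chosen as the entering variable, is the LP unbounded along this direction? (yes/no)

Every constraint-row entry in column q is ≤ 0, so increasing q is unbounded.

yes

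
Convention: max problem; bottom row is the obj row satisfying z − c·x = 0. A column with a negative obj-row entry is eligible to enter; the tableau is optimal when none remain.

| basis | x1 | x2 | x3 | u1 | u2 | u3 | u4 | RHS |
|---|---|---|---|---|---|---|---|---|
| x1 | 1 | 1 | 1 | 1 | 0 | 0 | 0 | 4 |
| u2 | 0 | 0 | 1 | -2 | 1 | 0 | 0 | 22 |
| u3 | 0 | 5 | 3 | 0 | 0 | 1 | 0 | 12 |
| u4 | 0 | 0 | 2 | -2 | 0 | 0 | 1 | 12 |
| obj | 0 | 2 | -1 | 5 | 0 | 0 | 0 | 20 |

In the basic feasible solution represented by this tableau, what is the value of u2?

22

u2 is basic (row 2); its value is the RHS of that row, 22.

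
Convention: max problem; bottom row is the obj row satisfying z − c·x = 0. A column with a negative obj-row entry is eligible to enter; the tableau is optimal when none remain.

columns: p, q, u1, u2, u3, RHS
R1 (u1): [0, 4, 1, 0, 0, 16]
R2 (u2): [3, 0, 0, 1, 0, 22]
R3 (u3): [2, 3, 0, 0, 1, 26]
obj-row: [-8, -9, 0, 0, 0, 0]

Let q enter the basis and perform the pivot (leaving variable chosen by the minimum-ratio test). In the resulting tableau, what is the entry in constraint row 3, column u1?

-3/4

Ratio test on column q — row 1: 16/4 = 4; row 2: entry 0 ≤ 0; row 3: 26/3 = 26/3. Minimum is 4 at row 1 (u1 leaves); pivot element 4.
Divide row 1 by 4; eliminate column q from the other rows.
Row 3 update in column u1: 0 − 3·(1/4) = -3/4.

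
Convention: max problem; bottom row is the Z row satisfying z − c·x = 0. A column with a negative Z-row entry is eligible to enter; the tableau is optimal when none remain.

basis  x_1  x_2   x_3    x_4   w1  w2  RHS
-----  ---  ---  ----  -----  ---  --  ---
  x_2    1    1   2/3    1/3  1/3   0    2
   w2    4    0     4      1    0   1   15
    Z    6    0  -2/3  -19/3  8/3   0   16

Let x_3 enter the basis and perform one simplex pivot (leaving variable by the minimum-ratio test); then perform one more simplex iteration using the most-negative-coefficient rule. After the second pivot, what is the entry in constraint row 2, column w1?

-1

Ratio test on column x_3 — row 1: 2/(2/3) = 3; row 2: 15/4 = 15/4. Minimum is 3 at row 1 (x_2 leaves); pivot element 2/3.
Divide row 1 by 2/3; eliminate column x_3 from the other rows.
Second iteration: most negative Z-row entry is -6 in column x_4, so x_4 enters.
Ratio test on column x_4 — row 1: 3/(1/2) = 6; row 2: entry -1 ≤ 0. Minimum is 6 at row 1 (x_3 leaves); pivot element 1/2.
Divide row 1 by 1/2; eliminate column x_4 from the other rows.
After both pivots, the entry at constraint row 2, column w1 is -1.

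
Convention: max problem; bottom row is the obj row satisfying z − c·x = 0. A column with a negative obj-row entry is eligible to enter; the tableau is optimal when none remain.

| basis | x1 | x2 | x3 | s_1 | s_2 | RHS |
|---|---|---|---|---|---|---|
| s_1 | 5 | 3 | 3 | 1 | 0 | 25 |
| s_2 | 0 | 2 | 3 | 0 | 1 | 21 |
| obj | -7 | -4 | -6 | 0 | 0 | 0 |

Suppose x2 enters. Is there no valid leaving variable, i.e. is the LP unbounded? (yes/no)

no

Column x2 has positive entries in row(s) 1, 2, so the ratio test bounds it — not unbounded.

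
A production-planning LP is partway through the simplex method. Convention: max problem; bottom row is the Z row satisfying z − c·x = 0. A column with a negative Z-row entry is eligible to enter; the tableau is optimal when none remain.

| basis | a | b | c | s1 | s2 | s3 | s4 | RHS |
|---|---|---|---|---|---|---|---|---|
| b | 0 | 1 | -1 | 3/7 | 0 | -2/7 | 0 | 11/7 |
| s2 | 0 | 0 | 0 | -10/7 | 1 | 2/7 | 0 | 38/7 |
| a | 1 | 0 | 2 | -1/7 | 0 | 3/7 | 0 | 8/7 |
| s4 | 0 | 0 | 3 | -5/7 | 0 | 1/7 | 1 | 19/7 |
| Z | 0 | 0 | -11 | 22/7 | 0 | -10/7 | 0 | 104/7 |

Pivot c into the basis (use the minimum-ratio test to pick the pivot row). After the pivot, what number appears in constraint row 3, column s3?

Ratio test on column c — row 1: entry -1 ≤ 0; row 2: entry 0 ≤ 0; row 3: (8/7)/2 = 4/7; row 4: (19/7)/3 = 19/21. Minimum is 4/7 at row 3 (a leaves); pivot element 2.
Divide row 3 by 2; eliminate column c from the other rows.
In the new row 3, the s3 entry is the old entry divided by the pivot: (3/7)/2 = 3/14.

3/14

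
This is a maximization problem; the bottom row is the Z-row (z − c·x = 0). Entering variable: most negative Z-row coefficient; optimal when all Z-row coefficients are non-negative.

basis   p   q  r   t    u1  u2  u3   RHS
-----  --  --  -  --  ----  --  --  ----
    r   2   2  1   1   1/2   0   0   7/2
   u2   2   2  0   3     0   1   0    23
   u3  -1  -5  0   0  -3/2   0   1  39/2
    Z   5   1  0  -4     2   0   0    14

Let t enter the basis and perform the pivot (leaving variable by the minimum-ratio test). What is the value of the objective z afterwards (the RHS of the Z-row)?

Ratio test on column t — row 1: (7/2)/1 = 7/2; row 2: 23/3 = 23/3; row 3: entry 0 ≤ 0. Minimum is 7/2 at row 1 (r leaves); pivot element 1.
Pivot on row 1; the Z-row RHS becomes 14 − (-4)·(7/2) = 28.

28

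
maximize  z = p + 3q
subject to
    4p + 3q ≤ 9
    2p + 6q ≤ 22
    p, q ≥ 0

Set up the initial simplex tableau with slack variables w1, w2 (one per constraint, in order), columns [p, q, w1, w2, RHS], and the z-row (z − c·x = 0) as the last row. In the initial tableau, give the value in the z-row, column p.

The z-row carries the negated objective coefficients: the p entry is -1.

-1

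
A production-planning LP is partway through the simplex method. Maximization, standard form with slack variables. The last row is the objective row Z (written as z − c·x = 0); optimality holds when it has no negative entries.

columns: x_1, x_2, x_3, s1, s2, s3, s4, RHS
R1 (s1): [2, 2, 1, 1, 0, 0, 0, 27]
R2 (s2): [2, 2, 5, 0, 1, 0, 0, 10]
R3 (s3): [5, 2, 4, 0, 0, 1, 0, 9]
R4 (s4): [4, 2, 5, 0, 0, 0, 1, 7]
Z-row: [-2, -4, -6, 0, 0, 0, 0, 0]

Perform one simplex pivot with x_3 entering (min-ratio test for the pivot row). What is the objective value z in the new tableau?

42/5

Ratio test on column x_3 — row 1: 27/1 = 27; row 2: 10/5 = 2; row 3: 9/4 = 9/4; row 4: 7/5 = 7/5. Minimum is 7/5 at row 4 (s4 leaves); pivot element 5.
Pivot on row 4; the Z-row RHS becomes 0 − (-6)·(7/5) = 42/5.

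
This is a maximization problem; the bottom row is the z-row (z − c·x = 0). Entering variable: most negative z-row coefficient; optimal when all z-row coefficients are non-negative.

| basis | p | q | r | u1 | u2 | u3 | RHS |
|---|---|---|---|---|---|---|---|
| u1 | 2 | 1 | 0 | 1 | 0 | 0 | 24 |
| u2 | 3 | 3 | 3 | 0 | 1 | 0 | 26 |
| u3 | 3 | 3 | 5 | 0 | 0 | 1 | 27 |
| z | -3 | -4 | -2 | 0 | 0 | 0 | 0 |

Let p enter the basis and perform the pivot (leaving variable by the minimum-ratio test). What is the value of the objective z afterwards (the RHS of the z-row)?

Ratio test on column p — row 1: 24/2 = 12; row 2: 26/3 = 26/3; row 3: 27/3 = 9. Minimum is 26/3 at row 2 (u2 leaves); pivot element 3.
Pivot on row 2; the z-row RHS becomes 0 − (-3)·(26/3) = 26.

26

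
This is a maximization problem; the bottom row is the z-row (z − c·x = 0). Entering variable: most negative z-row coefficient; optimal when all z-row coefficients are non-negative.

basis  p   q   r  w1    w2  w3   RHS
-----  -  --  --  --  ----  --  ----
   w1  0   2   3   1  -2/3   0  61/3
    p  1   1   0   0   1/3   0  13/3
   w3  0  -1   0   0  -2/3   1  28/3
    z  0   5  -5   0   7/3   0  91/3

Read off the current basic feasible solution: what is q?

q is not in the basis, so in the current basic feasible solution q = 0.

0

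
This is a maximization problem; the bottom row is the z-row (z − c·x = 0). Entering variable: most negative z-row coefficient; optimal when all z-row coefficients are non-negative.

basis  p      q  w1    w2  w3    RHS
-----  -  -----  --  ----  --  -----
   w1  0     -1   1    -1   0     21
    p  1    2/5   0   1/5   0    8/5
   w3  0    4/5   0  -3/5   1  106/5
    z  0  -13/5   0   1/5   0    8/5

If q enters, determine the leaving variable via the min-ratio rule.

p

Column q entries and ratios — w1: -1 ≤ 0, skip; p: (8/5)/(2/5) = 4; w3: (106/5)/(4/5) = 53/2.
Smallest ratio is 4 in the row of p, so p leaves.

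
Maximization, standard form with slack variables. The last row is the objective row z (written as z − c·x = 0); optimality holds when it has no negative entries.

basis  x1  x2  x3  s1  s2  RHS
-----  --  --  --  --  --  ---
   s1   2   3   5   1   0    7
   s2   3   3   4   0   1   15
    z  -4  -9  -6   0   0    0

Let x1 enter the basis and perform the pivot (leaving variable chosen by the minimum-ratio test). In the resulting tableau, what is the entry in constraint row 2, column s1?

-3/2

Ratio test on column x1 — row 1: 7/2 = 7/2; row 2: 15/3 = 5. Minimum is 7/2 at row 1 (s1 leaves); pivot element 2.
Divide row 1 by 2; eliminate column x1 from the other rows.
Row 2 update in column s1: 0 − 3·(1/2) = -3/2.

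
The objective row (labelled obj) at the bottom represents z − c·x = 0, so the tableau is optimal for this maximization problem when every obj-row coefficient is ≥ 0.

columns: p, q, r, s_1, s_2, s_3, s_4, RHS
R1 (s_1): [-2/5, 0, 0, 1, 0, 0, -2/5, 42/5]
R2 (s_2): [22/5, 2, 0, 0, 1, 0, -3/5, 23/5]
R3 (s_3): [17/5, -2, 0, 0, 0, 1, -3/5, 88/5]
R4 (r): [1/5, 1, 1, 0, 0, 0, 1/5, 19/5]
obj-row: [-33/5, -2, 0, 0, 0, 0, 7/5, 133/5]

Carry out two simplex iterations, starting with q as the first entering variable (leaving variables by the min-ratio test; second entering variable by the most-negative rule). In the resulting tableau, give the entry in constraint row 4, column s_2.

-1/22

Ratio test on column q — row 1: entry 0 ≤ 0; row 2: (23/5)/2 = 23/10; row 3: entry -2 ≤ 0; row 4: (19/5)/1 = 19/5. Minimum is 23/10 at row 2 (s_2 leaves); pivot element 2.
Divide row 2 by 2; eliminate column q from the other rows.
Second iteration: most negative obj-row entry is -11/5 in column p, so p enters.
Ratio test on column p — row 1: entry -2/5 ≤ 0; row 2: (23/10)/(11/5) = 23/22; row 3: (111/5)/(39/5) = 37/13; row 4: entry -2 ≤ 0. Minimum is 23/22 at row 2 (q leaves); pivot element 11/5.
Divide row 2 by 11/5; eliminate column p from the other rows.
After both pivots, the entry at constraint row 4, column s_2 is -1/22.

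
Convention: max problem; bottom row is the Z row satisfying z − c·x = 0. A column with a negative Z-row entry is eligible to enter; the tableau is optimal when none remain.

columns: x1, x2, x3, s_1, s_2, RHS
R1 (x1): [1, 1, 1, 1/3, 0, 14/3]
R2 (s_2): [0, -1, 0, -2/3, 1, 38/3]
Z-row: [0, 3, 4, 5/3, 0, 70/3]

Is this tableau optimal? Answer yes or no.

yes

Every Z-row coefficient is ≥ 0, so the tableau is optimal.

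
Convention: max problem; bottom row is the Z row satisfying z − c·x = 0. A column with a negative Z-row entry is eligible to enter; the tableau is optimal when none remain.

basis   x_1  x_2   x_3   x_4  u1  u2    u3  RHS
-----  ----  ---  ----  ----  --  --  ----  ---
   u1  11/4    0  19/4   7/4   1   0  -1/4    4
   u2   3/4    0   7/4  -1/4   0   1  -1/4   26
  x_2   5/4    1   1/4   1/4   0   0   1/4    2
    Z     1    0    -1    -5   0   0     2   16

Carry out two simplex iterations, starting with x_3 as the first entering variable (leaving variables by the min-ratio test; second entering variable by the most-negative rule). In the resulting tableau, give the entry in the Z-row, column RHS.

Ratio test on column x_3 — row 1: 4/(19/4) = 16/19; row 2: 26/(7/4) = 104/7; row 3: 2/(1/4) = 8. Minimum is 16/19 at row 1 (u1 leaves); pivot element 19/4.
Divide row 1 by 19/4; eliminate column x_3 from the other rows.
Second iteration: most negative Z-row entry is -88/19 in column x_4, so x_4 enters.
Ratio test on column x_4 — row 1: (16/19)/(7/19) = 16/7; row 2: entry -17/19 ≤ 0; row 3: (34/19)/(3/19) = 34/3. Minimum is 16/7 at row 1 (x_3 leaves); pivot element 7/19.
Divide row 1 by 7/19; eliminate column x_4 from the other rows.
After both pivots, the entry at the Z-row, column RHS is 192/7.

192/7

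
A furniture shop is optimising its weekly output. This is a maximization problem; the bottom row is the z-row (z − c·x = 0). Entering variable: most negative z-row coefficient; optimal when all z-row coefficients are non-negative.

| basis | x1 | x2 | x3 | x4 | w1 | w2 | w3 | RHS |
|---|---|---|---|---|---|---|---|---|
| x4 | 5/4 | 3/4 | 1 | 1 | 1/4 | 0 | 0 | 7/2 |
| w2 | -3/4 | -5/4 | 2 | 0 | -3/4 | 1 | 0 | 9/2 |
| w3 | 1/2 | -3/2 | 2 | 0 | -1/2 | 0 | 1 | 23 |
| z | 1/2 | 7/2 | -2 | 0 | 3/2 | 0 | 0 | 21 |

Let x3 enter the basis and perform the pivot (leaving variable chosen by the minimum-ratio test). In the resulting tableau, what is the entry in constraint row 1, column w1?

5/8

Ratio test on column x3 — row 1: (7/2)/1 = 7/2; row 2: (9/2)/2 = 9/4; row 3: 23/2 = 23/2. Minimum is 9/4 at row 2 (w2 leaves); pivot element 2.
Divide row 2 by 2; eliminate column x3 from the other rows.
Row 1 update in column w1: 1/4 − 1·(-3/8) = 5/8.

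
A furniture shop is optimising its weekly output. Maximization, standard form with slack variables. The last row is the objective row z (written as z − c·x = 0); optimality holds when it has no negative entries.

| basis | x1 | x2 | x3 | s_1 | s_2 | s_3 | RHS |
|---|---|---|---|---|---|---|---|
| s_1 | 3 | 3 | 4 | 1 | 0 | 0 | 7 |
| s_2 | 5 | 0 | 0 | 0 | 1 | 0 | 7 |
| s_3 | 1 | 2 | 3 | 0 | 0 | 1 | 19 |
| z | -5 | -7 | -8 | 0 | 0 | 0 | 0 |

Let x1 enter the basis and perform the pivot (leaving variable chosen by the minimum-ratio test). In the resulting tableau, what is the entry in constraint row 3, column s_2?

Ratio test on column x1 — row 1: 7/3 = 7/3; row 2: 7/5 = 7/5; row 3: 19/1 = 19. Minimum is 7/5 at row 2 (s_2 leaves); pivot element 5.
Divide row 2 by 5; eliminate column x1 from the other rows.
Row 3 update in column s_2: 0 − 1·(1/5) = -1/5.

-1/5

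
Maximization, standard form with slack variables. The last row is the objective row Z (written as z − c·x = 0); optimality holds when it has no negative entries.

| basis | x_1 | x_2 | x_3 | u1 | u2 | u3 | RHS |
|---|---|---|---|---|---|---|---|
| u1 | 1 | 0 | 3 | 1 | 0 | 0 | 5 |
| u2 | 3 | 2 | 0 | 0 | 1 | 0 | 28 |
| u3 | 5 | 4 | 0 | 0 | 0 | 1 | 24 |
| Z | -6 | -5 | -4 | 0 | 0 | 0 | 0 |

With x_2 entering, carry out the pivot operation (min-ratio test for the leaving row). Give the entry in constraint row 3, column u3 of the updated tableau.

1/4

Ratio test on column x_2 — row 1: entry 0 ≤ 0; row 2: 28/2 = 14; row 3: 24/4 = 6. Minimum is 6 at row 3 (u3 leaves); pivot element 4.
Divide row 3 by 4; eliminate column x_2 from the other rows.
In the new row 3, the u3 entry is the old entry divided by the pivot: 1/4 = 1/4.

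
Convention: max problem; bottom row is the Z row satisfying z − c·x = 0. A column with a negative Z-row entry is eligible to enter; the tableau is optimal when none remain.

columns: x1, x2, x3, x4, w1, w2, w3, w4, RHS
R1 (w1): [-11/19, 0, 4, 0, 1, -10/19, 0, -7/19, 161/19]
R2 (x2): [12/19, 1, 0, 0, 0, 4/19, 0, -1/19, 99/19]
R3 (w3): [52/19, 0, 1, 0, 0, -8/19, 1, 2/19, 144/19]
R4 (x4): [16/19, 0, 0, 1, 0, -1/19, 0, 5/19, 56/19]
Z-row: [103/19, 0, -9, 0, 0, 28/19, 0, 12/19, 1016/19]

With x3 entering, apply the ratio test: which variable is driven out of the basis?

Column x3 entries and ratios — w1: (161/19)/4 = 161/76; x2: 0 ≤ 0, skip; w3: (144/19)/1 = 144/19; x4: 0 ≤ 0, skip.
Smallest ratio is 161/76 in the row of w1, so w1 leaves.

w1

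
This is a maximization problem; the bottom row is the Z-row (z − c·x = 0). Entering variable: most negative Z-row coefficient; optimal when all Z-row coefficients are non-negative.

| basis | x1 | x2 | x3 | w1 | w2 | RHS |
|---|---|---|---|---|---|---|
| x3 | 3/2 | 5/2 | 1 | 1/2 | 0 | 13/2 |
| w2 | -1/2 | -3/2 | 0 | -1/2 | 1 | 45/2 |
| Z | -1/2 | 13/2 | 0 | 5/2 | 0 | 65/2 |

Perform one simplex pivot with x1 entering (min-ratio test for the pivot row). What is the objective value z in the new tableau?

Ratio test on column x1 — row 1: (13/2)/(3/2) = 13/3; row 2: entry -1/2 ≤ 0. Minimum is 13/3 at row 1 (x3 leaves); pivot element 3/2.
Pivot on row 1; the Z-row RHS becomes 65/2 − (-1/2)·(13/3) = 104/3.

104/3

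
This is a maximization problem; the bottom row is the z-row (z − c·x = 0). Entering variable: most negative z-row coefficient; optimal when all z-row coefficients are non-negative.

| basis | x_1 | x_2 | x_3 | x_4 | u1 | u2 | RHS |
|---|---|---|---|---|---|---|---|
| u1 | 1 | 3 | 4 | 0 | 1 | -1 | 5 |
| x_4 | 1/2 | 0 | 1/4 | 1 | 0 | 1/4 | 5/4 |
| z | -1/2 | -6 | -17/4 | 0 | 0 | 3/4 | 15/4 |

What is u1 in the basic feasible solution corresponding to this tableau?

u1 is basic (row 1); its value is the RHS of that row, 5.

5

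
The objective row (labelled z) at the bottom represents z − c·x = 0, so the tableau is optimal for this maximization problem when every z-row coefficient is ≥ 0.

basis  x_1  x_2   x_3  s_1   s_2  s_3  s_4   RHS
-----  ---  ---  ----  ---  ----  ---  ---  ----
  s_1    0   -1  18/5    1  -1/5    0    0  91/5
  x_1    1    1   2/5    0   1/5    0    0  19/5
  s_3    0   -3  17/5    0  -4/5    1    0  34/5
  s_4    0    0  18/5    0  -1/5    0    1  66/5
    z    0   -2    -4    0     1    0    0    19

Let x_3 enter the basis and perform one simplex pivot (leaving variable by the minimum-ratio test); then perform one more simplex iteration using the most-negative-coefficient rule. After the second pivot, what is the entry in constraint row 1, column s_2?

Ratio test on column x_3 — row 1: (91/5)/(18/5) = 91/18; row 2: (19/5)/(2/5) = 19/2; row 3: (34/5)/(17/5) = 2; row 4: (66/5)/(18/5) = 11/3. Minimum is 2 at row 3 (s_3 leaves); pivot element 17/5.
Divide row 3 by 17/5; eliminate column x_3 from the other rows.
Second iteration: most negative z-row entry is -94/17 in column x_2, so x_2 enters.
Ratio test on column x_2 — row 1: 11/(37/17) = 187/37; row 2: 3/(23/17) = 51/23; row 3: entry -15/17 ≤ 0; row 4: 6/(54/17) = 17/9. Minimum is 17/9 at row 4 (s_4 leaves); pivot element 54/17.
Divide row 4 by 54/17; eliminate column x_2 from the other rows.
After both pivots, the entry at constraint row 1, column s_2 is 11/54.

11/54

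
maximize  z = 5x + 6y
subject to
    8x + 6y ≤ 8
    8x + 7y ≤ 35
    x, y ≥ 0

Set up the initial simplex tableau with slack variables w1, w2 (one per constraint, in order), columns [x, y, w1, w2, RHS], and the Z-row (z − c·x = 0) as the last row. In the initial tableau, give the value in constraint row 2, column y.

Constraint 2 has coefficient 7 on y.

7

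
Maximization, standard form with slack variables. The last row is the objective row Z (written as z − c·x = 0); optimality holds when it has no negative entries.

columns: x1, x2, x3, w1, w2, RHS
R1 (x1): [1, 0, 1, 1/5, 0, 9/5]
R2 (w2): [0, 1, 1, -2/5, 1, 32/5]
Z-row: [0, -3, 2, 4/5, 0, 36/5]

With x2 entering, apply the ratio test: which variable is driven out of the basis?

w2

Column x2 entries and ratios — x1: 0 ≤ 0, skip; w2: (32/5)/1 = 32/5.
Smallest ratio is 32/5 in the row of w2, so w2 leaves.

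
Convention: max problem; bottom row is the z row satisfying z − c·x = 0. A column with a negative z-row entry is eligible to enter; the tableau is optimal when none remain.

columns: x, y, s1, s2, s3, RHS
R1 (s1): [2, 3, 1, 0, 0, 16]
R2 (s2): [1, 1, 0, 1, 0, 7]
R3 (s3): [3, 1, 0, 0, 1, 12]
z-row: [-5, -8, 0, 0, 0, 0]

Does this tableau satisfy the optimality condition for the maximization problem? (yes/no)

no

The z-row has a negative entry -8 in column y, so it is not optimal.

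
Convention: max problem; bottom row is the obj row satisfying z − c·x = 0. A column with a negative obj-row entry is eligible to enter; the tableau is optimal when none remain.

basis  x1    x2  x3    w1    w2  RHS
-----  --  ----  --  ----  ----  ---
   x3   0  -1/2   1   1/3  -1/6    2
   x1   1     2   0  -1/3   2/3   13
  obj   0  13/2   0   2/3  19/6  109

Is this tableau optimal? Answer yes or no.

Every obj-row coefficient is ≥ 0, so the tableau is optimal.

yes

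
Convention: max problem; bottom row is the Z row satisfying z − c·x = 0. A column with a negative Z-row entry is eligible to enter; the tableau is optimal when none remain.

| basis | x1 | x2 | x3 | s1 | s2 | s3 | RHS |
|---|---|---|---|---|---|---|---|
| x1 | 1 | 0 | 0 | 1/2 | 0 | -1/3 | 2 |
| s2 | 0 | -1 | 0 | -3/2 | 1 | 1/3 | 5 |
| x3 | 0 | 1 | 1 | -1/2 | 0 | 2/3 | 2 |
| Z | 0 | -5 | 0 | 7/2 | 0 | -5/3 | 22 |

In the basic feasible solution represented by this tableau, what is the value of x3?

x3 is basic (row 3); its value is the RHS of that row, 2.

2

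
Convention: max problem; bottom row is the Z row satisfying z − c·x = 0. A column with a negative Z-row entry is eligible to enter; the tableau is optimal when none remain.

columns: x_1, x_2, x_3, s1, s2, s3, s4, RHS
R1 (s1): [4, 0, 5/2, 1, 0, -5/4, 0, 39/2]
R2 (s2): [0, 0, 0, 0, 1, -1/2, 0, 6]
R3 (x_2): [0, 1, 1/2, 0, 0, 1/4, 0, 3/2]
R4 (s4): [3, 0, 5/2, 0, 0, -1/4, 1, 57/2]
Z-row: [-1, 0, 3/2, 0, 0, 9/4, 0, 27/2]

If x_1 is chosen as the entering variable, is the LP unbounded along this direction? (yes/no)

Column x_1 has positive entries in row(s) 1, 4, so the ratio test bounds it — not unbounded.

no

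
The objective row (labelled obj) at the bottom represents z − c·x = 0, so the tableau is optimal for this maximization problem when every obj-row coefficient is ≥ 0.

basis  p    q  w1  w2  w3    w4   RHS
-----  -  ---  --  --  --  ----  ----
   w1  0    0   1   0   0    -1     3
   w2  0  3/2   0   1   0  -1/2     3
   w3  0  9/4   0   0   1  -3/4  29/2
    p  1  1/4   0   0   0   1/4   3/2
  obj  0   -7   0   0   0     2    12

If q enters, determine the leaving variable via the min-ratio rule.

w2

Column q entries and ratios — w1: 0 ≤ 0, skip; w2: 3/(3/2) = 2; w3: (29/2)/(9/4) = 58/9; p: (3/2)/(1/4) = 6.
Smallest ratio is 2 in the row of w2, so w2 leaves.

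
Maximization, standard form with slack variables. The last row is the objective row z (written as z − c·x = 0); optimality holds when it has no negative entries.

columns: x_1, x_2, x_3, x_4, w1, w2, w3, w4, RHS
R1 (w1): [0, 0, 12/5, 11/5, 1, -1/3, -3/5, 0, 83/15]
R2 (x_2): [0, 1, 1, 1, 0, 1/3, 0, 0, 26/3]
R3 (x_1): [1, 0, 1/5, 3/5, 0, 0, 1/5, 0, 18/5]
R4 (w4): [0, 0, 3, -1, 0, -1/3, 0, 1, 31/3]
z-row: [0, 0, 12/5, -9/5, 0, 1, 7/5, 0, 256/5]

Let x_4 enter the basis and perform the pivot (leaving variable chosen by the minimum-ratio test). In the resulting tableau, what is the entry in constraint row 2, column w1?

-5/11

Ratio test on column x_4 — row 1: (83/15)/(11/5) = 83/33; row 2: (26/3)/1 = 26/3; row 3: (18/5)/(3/5) = 6; row 4: entry -1 ≤ 0. Minimum is 83/33 at row 1 (w1 leaves); pivot element 11/5.
Divide row 1 by 11/5; eliminate column x_4 from the other rows.
Row 2 update in column w1: 0 − 1·(5/11) = -5/11.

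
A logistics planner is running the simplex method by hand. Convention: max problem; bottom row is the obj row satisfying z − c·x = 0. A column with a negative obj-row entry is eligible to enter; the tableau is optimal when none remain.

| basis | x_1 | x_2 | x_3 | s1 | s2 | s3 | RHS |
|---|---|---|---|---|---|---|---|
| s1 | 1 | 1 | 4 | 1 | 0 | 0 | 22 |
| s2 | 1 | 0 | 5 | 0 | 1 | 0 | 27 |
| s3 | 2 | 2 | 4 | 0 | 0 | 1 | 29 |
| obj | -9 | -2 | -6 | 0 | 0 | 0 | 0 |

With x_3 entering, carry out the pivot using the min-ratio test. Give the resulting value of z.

Ratio test on column x_3 — row 1: 22/4 = 11/2; row 2: 27/5 = 27/5; row 3: 29/4 = 29/4. Minimum is 27/5 at row 2 (s2 leaves); pivot element 5.
Pivot on row 2; the obj-row RHS becomes 0 − (-6)·(27/5) = 162/5.

162/5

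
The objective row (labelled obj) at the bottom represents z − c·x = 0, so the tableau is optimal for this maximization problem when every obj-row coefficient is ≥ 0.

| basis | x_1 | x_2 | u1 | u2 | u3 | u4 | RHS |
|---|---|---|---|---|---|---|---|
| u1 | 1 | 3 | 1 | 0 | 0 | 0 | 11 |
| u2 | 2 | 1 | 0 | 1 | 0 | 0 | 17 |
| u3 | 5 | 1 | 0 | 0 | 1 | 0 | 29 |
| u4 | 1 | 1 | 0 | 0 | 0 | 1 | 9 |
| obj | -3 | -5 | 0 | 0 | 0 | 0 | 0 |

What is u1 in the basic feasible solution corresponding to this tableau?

u1 is basic (row 1); its value is the RHS of that row, 11.

11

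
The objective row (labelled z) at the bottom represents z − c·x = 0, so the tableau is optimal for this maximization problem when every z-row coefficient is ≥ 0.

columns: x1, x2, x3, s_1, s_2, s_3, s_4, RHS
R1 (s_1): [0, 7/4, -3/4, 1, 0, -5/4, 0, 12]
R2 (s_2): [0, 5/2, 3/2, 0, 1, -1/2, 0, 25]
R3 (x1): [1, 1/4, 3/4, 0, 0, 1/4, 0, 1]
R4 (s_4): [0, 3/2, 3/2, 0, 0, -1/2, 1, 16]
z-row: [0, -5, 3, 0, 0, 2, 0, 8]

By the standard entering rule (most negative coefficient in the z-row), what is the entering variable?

Negative z-row entries: x2: -5.
The most negative is -5 in column x2, so x2 enters.

x2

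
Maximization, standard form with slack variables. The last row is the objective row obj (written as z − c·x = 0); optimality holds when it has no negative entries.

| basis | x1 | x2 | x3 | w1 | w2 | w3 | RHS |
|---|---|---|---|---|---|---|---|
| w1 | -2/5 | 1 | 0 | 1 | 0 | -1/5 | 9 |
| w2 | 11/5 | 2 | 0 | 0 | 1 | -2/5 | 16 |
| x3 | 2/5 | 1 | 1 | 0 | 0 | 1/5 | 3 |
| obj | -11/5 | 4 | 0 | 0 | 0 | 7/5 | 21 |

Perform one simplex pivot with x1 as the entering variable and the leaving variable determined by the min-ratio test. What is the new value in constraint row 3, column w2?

-2/11

Ratio test on column x1 — row 1: entry -2/5 ≤ 0; row 2: 16/(11/5) = 80/11; row 3: 3/(2/5) = 15/2. Minimum is 80/11 at row 2 (w2 leaves); pivot element 11/5.
Divide row 2 by 11/5; eliminate column x1 from the other rows.
Row 3 update in column w2: 0 − (2/5)·(5/11) = -2/11.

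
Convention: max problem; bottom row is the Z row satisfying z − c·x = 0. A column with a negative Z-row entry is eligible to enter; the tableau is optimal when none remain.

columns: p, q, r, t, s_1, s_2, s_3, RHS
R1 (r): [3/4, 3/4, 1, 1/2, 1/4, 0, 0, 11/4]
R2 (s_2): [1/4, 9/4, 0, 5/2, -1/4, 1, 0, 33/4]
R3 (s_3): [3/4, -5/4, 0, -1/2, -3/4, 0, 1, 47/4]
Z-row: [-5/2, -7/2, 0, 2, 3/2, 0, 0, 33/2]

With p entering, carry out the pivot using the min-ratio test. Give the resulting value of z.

77/3

Ratio test on column p — row 1: (11/4)/(3/4) = 11/3; row 2: (33/4)/(1/4) = 33; row 3: (47/4)/(3/4) = 47/3. Minimum is 11/3 at row 1 (r leaves); pivot element 3/4.
Pivot on row 1; the Z-row RHS becomes 33/2 − (-5/2)·(11/3) = 77/3.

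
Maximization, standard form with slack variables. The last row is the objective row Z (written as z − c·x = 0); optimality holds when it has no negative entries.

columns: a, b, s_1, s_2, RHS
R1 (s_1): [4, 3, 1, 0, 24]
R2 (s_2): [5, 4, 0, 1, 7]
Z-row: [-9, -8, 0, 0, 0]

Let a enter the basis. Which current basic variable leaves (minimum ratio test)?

s_2

Column a entries and ratios — s_1: 24/4 = 6; s_2: 7/5 = 7/5.
Smallest ratio is 7/5 in the row of s_2, so s_2 leaves.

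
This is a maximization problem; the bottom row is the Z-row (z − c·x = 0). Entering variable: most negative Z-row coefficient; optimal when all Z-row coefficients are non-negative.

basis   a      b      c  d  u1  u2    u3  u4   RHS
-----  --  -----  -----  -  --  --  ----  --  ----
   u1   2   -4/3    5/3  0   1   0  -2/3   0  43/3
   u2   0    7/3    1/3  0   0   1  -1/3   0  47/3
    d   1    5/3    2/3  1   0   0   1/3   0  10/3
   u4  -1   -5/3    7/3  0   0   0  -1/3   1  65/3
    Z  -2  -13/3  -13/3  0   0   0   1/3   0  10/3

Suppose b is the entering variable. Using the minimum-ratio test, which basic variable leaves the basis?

d

Column b entries and ratios — u1: -4/3 ≤ 0, skip; u2: (47/3)/(7/3) = 47/7; d: (10/3)/(5/3) = 2; u4: -5/3 ≤ 0, skip.
Smallest ratio is 2 in the row of d, so d leaves.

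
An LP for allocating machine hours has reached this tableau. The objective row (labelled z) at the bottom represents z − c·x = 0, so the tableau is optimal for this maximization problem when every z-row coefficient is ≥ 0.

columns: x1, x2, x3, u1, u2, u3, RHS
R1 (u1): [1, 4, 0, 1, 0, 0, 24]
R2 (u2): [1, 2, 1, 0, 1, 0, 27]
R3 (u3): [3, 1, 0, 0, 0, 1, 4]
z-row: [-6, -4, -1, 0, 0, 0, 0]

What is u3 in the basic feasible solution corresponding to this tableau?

u3 is basic (row 3); its value is the RHS of that row, 4.

4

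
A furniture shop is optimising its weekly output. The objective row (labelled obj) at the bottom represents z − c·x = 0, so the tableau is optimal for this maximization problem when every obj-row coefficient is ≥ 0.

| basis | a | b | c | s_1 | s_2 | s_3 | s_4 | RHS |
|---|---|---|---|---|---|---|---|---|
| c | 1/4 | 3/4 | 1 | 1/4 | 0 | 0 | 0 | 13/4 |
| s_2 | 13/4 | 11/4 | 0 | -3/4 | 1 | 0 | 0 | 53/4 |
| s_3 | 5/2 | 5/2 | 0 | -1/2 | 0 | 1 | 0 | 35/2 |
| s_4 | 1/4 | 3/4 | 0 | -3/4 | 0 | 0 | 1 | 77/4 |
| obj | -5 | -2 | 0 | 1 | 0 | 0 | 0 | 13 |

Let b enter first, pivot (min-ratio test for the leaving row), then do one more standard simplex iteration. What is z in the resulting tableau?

Ratio test on column b — row 1: (13/4)/(3/4) = 13/3; row 2: (53/4)/(11/4) = 53/11; row 3: (35/2)/(5/2) = 7; row 4: (77/4)/(3/4) = 77/3. Minimum is 13/3 at row 1 (c leaves); pivot element 3/4.
Pivot on row 1; the obj-row RHS becomes 13 − (-2)·(13/3) = 65/3.
Next entering variable (most negative obj-row entry -13/3): a.
Ratio test on column a — row 1: (13/3)/(1/3) = 13; row 2: (4/3)/(7/3) = 4/7; row 3: (20/3)/(5/3) = 4; row 4: entry 0 ≤ 0. Minimum is 4/7 at row 2 (s_2 leaves); pivot element 7/3.
After the second pivot the obj-row RHS is 65/3 − (-13/3)·(4/7) = 169/7.

169/7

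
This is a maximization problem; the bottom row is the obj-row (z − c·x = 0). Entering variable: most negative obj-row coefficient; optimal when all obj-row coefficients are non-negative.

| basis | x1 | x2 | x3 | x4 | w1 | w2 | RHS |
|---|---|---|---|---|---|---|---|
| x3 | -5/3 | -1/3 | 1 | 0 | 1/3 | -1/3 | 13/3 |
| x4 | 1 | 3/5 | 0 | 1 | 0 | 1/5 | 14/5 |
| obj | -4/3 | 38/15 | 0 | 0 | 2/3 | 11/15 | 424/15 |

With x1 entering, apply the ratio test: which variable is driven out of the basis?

x4

Column x1 entries and ratios — x3: -5/3 ≤ 0, skip; x4: (14/5)/1 = 14/5.
Smallest ratio is 14/5 in the row of x4, so x4 leaves.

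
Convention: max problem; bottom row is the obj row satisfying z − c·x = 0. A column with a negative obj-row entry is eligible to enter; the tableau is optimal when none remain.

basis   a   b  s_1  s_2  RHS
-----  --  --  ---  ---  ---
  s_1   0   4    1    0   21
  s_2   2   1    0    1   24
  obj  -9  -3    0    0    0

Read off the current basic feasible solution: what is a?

0

a is not in the basis, so in the current basic feasible solution a = 0.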